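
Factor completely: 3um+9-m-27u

(3u-1)(m-9)

Group as (3um-27u) + (-m+9) = 3u(m-9) - (m-9).
Both groups share the factor (m-9).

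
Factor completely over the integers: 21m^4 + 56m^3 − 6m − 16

(3m + 8)(7m^3 − 2)

Group as (21m^4 − 6m) + (56m^3 − 16) = 3m(7m^3 − 2) + 8(7m^3 − 2).
Both groups share the factor (7m^3 − 2).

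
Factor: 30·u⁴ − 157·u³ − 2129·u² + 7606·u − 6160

(5·u − 7)·(6·u − 11)·(u + 8)·(u − 10)

By the rational root theorem, u = 11/6 is a root, so (6·u − 11) divides it; the quotient is 5·u³ − 17·u² − 386·u + 560.
Next, u = 7/5 is a root, so (5·u − 7) is a factor; dividing leaves u² − 2·u − 80.
The remaining quadratic factors as (u − 10)(u + 8).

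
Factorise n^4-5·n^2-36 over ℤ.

Substitute u = n^2 to get a quadratic in u, then factor.
n^2+4 is irreducible over ℤ (sum of squares).
n^2-9 is a difference of squares.

(n+3)·(n-3)·(n^2+4)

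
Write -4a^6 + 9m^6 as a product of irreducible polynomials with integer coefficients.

Recognize a difference of squares with the parts 3m^3 and 2a^3.

-(2a^3 + 3m^3)(2a^3 - 3m^3)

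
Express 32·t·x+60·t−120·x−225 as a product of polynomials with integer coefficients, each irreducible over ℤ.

(4·t−15)·(8·x+15)

Group as (32·t·x+60·t) + (−120·x−225) = 4·t·(8·x+15) − 15·(8·x+15).
Both groups share the factor (8·x+15).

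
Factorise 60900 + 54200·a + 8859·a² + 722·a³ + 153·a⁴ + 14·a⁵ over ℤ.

Among the possible rational roots, a = -15/2 is a root, so (2·a + 15) is a factor; dividing leaves 7·a⁴ + 24·a³ + 181·a² + 3072·a + 4060.
Then a = -10/7 is a root, so (7·a + 10) is a factor; dividing leaves a³ + 2·a² + 23·a + 406.
Next, a = -7 is a root, so (a + 7) divides it; the quotient is a² - 5·a + 58.
The quadratic a² - 5·a + 58 has discriminant -207 < 0 and is irreducible over ℤ.

(2·a + 15)·(7·a + 10)·(a + 7)·(a² - 5·a + 58)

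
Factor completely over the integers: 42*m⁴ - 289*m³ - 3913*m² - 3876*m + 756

By the rational root theorem, m = 14 is a root, giving the factor (m - 14) and quotient 42*m³ + 299*m² + 273*m - 54.
Next, m = 1/6 is a root, so (6*m - 1) is a factor; dividing leaves 7*m² + 51*m + 54.
The remaining quadratic factors as (7*m + 9)(m + 6).

(6*m - 1)*(7*m + 9)*(m + 6)*(m - 14)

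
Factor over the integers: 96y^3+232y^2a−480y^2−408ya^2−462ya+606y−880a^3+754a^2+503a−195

Group: 4y(24y^2+106ya−90y+110a^2−163a+39) + (−8a−5)(24y^2+106ya−90y+110a^2−163a+39); both groups contain (24y^2+106ya−90y+110a^2−163a+39), so (4y−8a−5) is a factor with cofactor 24y^2+106ya−90y+110a^2−163a+39.
The cofactor groups again: 24y^2+106ya−90y+110a^2−163a+39 = 6y(4y+11a−13) + (10a−3)(4y+11a−13); both groups contain (4y+11a−13), giving (6y+10a−3)(4y+11a−13).

(4y−8a−5)(6y+10a−3)(4y+11a−13)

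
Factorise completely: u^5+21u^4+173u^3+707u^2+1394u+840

(u+1)(u+6)(u+7)(u^2+7u+20)

Testing divisors of the constant over divisors of the leading coefficient, u = -1 is a root, so (u+1) divides it; the quotient is u^4+20u^3+153u^2+554u+840.
Continuing, u = -7 is a root, giving the factor (u+7) and quotient u^3+13u^2+62u+120.
Then u = -6 is a root, so (u+6) is a factor; dividing leaves u^2+7u+20.
The quadratic u^2+7u+20 has discriminant -31 < 0 and is irreducible over ℤ.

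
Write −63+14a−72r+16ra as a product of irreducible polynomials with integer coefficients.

Group as (16ra−72r) + (14a−63) = 8r(2a−9) + 7(2a−9).
Both groups share the factor (2a−9).

(2a−9)(8r+7)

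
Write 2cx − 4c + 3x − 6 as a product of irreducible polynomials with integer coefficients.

(2c + 3)(x − 2)

Group as (2cx − 4c) + (3x − 6) = 2c(x − 2) + 3(x − 2).
Both groups share the factor (x − 2).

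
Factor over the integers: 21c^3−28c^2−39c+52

(3c−4)(7c^2−13)

Group as (21c^3−39c) + (−28c^2+52) = 3c(7c^2−13) − 4(7c^2−13).
Both groups share the factor (7c^2−13).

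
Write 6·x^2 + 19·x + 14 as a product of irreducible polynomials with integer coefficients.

Need a pair with product 6·14 = 84 and sum 19: that's 7 and 12.
Split the middle term: 6·x^2 + 7·x + 12·x + 14 = x·(6·x + 7) + 2·(6·x + 7).

(6·x + 7)·(x + 2)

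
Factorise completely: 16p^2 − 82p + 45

Need a pair with product 16·45 = 720 and sum −82: that's −72 and −10.
Split the middle term: 16p^2 − 72p − 10p + 45 = 8p(2p − 9) − 5(2p − 9).

(2p − 9)(8p − 5)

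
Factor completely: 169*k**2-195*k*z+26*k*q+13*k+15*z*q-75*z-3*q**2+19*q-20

(13*k-15*z+3*q-4)*(13*k-q+5)

Group: 13*k*(13*k-q+5) + (-15*z+3*q-4)*(13*k-q+5); both groups contain (13*k-q+5).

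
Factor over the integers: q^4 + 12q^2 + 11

Substitute u = q^2 to get a quadratic in u, then factor.
q^2 + 1 is irreducible over ℤ (sum of squares).
q^2 + 11 is irreducible over ℤ (always positive, so no real roots).

(q^2 + 1)(q^2 + 11)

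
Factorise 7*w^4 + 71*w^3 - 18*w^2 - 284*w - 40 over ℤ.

(7*w + 1)*(w + 10)*(w + 2)*(w - 2)

Trying the rational-root candidates, w = -2 is a root, so (w + 2) is a factor; dividing leaves 7*w^3 + 57*w^2 - 132*w - 20.
Continuing, w = 2 is a root, giving the factor (w - 2) and quotient 7*w^2 + 71*w + 10.
The remaining quadratic factors as (w + 10)(7*w + 1).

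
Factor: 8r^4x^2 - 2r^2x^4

2r^2x^2(2r + x)(2r - x)

Pull out the common factor 2r^2x^2; 4r^2 - x^2 is a difference of squares.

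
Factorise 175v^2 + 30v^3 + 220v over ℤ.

Pull out the common factor 5v, then factor the remaining trinomial.

5v(6v + 11)(v + 4)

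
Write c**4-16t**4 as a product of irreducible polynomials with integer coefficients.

(c+2t)(c-2t)(c**2+4t**2)

(c)⁴ − (2t)⁴ = ((c)² − (2t)²)((c)² + (2t)²); the first factor splits again, the second (c**2+4t**2) is irreducible.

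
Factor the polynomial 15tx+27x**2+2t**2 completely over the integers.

(2t+9x)(t+3x)

Group: 2t(t+3x) + 9x(t+3x); both groups contain (t+3x).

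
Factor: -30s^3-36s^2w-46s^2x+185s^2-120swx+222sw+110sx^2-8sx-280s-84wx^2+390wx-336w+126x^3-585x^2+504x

-(2s+2x-7)(3s+7x-8)(5s+6w-9x)

Group: 3s(-10s^2-12sw+8sx+35s-12wx+42w+18x^2-63x) + (7x-8)(-10s^2-12sw+8sx+35s-12wx+42w+18x^2-63x); both groups contain (-10s^2-12sw+8sx+35s-12wx+42w+18x^2-63x), so (3s+7x-8) is a factor with cofactor -10s^2-12sw+8sx+35s-12wx+42w+18x^2-63x.
The cofactor groups again: -10s^2-12sw+8sx+35s-12wx+42w+18x^2-63x = -2s(5s+6w-9x) + (-2x+7)(5s+6w-9x); both groups contain (5s+6w-9x), giving -(2s+2x-7)(5s+6w-9x).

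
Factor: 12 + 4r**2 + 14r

2(2r + 3)(r + 2)

Pull out the common factor 2, then factor the remaining trinomial.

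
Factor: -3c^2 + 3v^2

3(v - c)(v + c)

Every term has a factor of 3. Then v^2 - c^2 = (v)² − (c)².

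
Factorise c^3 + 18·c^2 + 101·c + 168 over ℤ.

(c + 3)·(c + 7)·(c + 8)

Among the possible rational roots, c = -8 is a root, so (c + 8) divides it; the quotient is c^2 + 10·c + 21.
The remaining quadratic factors as (c + 7)(c + 3).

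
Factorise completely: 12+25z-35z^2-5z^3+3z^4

(3z+1)(z+3)(z-1)(z-4)

Testing divisors of the constant over divisors of the leading coefficient, z = 1 is a root, so (z-1) divides it; the quotient is 3z^3-2z^2-37z-12.
Next, z = -3 is a root, giving the factor (z+3) and quotient 3z^2-11z-4.
The remaining quadratic factors as (z-4)(3z+1).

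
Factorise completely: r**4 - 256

(r + 4)(r - 4)(r**2 + 16)

Difference of squares twice: with A = r and B = 4, A⁴ − B⁴ = (A² − B²)(A² + B²), and A² − B² factors again.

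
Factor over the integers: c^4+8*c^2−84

(c^2+14)*(c^2−6)

Substitute u = c^2 to get a quadratic in u, then factor.
c^2+14 is irreducible over ℤ (always positive, so no real roots).
c^2−6 is irreducible over ℤ (6 is not a perfect square).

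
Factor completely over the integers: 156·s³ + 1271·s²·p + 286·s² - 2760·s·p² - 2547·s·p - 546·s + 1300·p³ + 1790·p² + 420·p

Group: 13·s·(12·s² + 107·s·p + 22·s - 130·p² - 179·p - 42) - 10·p·(12·s² + 107·s·p + 22·s - 130·p² - 179·p - 42); both groups contain (12·s² + 107·s·p + 22·s - 130·p² - 179·p - 42), so (13·s - 10·p) is a factor with cofactor 12·s² + 107·s·p + 22·s - 130·p² - 179·p - 42.
The cofactor groups again: 12·s² + 107·s·p + 22·s - 130·p² - 179·p - 42 = s·(12·s - 13·p - 14) + (10·p + 3)·(12·s - 13·p - 14); both groups contain (12·s - 13·p - 14), giving (s + 10·p + 3)·(12·s - 13·p - 14).

(13·s - 10·p)·(12·s - 13·p - 14)·(s + 10·p + 3)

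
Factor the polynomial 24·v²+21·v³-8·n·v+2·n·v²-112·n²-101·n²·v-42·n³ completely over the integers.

Group: 2·n·(-21·n²-40·n·v-56·n+21·v²+24·v) + v·(-21·n²-40·n·v-56·n+21·v²+24·v); both groups contain (-21·n²-40·n·v-56·n+21·v²+24·v), so (2·n+v) is a factor with cofactor -21·n²-40·n·v-56·n+21·v²+24·v.
The cofactor groups again: -21·n²-40·n·v-56·n+21·v²+24·v = -3·n·(7·n-3·v) + (-7·v-8)·(7·n-3·v); both groups contain (7·n-3·v), giving -(3·n+7·v+8)·(7·n-3·v).

-(2·n+v)·(3·n+7·v+8)·(7·n-3·v)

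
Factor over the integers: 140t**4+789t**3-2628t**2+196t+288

(4t-9)(5t-2)(7t+2)(t+8)

Testing divisors of the constant over divisors of the leading coefficient, t = 9/4 is a root, so (4t-9) is a factor; dividing leaves 35t**3+276t**2-36t-32.
Next, t = -8 is a root, so (t+8) is a factor; dividing leaves 35t**2-4t-4.
The remaining quadratic factors as (5t-2)(7t+2).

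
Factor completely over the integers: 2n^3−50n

2n(n+5)(n−5)

Factor out 2n, leaving n^2−25, which is a difference of two squares.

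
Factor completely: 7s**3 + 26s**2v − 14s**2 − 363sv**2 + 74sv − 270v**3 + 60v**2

(7s + 5v)(s + 9v − 2)(s − 6v)

Group: 7s(s**2 + 3sv − 2s − 54v**2 + 12v) + 5v(s**2 + 3sv − 2s − 54v**2 + 12v); both groups contain (s**2 + 3sv − 2s − 54v**2 + 12v), so (7s + 5v) is a factor with cofactor s**2 + 3sv − 2s − 54v**2 + 12v.
The cofactor groups again: s**2 + 3sv − 2s − 54v**2 + 12v = s(s + 9v − 2) − 6v(s + 9v − 2); both groups contain (s + 9v − 2), giving (s − 6v)(s + 9v − 2).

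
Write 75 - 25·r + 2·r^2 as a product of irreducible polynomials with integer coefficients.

(2·r - 15)·(r - 5)

Need a pair with product 2·75 = 150 and sum -25: that's -10 and -15.
Split the middle term: 2·r^2 - 10·r - 15·r + 75 = 2·r·(r - 5) - 15·(r - 5).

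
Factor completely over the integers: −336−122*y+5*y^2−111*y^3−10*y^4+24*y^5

(2*y+3)*(3*y−8)*(4*y+7)*(y^2−y+2)

By the rational root theorem, y = 8/3 is a root, so (3*y−8) is a factor; dividing leaves 8*y^4+18*y^3+11*y^2+31*y+42.
Next, y = −3/2 is a root, giving the factor (2*y+3) and quotient 4*y^3+3*y^2+y+14.
Next, y = −7/4 is a root, so (4*y+7) divides it; the quotient is y^2−y+2.
The quadratic y^2−y+2 has discriminant −7 < 0 and is irreducible over ℤ.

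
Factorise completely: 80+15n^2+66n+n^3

(n+2)(n+5)(n+8)

Trying the rational-root candidates, n = -5 is a root, so (n+5) divides it; the quotient is n^2+10n+16.
The remaining quadratic factors as (n+8)(n+2).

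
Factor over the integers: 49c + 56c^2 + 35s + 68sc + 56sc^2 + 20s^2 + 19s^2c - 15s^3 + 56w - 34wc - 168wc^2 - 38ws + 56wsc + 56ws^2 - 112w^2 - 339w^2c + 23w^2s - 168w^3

-(3w - s - 1)(8w + 5s + 7c)(7w - 3s + 8c + 7)

Group: 7w(-24w^2 - 7ws - 21wc + 8w + 5s^2 + 7sc + 5s + 7c) + (-3s + 8c + 7)(-24w^2 - 7ws - 21wc + 8w + 5s^2 + 7sc + 5s + 7c); both groups contain (-24w^2 - 7ws - 21wc + 8w + 5s^2 + 7sc + 5s + 7c), so (7w - 3s + 8c + 7) is a factor with cofactor -24w^2 - 7ws - 21wc + 8w + 5s^2 + 7sc + 5s + 7c.
The cofactor groups again: -24w^2 - 7ws - 21wc + 8w + 5s^2 + 7sc + 5s + 7c = -8w(3w - s - 1) + (-5s - 7c)(3w - s - 1); both groups contain (3w - s - 1), giving -(8w + 5s + 7c)(3w - s - 1).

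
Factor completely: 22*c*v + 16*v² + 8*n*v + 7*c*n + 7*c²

Group: 7*c*(c + n + 2*v) + 8*v*(c + n + 2*v); both groups contain (c + n + 2*v).

(7*c + 8*v)*(c + n + 2*v)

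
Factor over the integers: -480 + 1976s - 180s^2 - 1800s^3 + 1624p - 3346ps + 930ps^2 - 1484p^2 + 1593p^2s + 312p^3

Group: 8p(39p^2 + 126ps - 166p - 120s^2 - 44s + 120) + (15s - 4)(39p^2 + 126ps - 166p - 120s^2 - 44s + 120); both groups contain (39p^2 + 126ps - 166p - 120s^2 - 44s + 120), so (8p + 15s - 4) is a factor with cofactor 39p^2 + 126ps - 166p - 120s^2 - 44s + 120.
The cofactor groups again: 39p^2 + 126ps - 166p - 120s^2 - 44s + 120 = 3p(13p - 10s - 12) + (12s - 10)(13p - 10s - 12); both groups contain (13p - 10s - 12), giving (3p + 12s - 10)(13p - 10s - 12).

(13p - 10s - 12)(3p + 12s - 10)(8p + 15s - 4)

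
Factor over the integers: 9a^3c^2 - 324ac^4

9ac^2(a + 6c)(a - 6c)

Pull out the common factor 9ac^2; a^2 - 36c^2 is a difference of squares.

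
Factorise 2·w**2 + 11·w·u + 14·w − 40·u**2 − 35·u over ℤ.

Group: 2·w·(w + 8·u + 7) − 5·u·(w + 8·u + 7); both groups contain (w + 8·u + 7).

(2·w − 5·u)·(w + 8·u + 7)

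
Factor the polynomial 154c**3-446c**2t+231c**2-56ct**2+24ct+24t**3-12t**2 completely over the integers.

Group: 2c(77c**2+8ct-4t**2) + (-6t+3)(77c**2+8ct-4t**2); both groups contain (77c**2+8ct-4t**2), so (2c-6t+3) is a factor with cofactor 77c**2+8ct-4t**2.
The cofactor groups again: 77c**2+8ct-4t**2 = 11c(7c+2t) - 2t(7c+2t); both groups contain (7c+2t), giving (11c-2t)(7c+2t).

(11c-2t)(2c-6t+3)(7c+2t)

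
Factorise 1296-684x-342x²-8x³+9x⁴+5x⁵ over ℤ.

(5x-6)(x+3)(x-4)(x²+4x+18)

Trying the rational-root candidates, x = -3 is a root, so (x+3) divides it; the quotient is 5x⁴-6x³+10x²-372x+432.
Continuing, x = 6/5 is a root, so (5x-6) is a factor; dividing leaves x³+2x-72.
Next, x = 4 is a root, so (x-4) is a factor; dividing leaves x²+4x+18.
The quadratic x²+4x+18 has discriminant -56 < 0 and is irreducible over ℤ.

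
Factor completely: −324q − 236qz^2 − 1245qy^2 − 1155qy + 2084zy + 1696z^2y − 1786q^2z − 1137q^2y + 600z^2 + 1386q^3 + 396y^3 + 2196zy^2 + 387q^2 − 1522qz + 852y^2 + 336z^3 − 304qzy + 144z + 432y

Group: 9q(154q^2 − 130qz + 79qy + 43q − 84z^2 − 172zy − 150z − 33y^2 − 71y − 36) + (−4z − 12y)(154q^2 − 130qz + 79qy + 43q − 84z^2 − 172zy − 150z − 33y^2 − 71y − 36); both groups contain (154q^2 − 130qz + 79qy + 43q − 84z^2 − 172zy − 150z − 33y^2 − 71y − 36), so (9q − 4z − 12y) is a factor with cofactor 154q^2 − 130qz + 79qy + 43q − 84z^2 − 172zy − 150z − 33y^2 − 71y − 36.
The cofactor groups again: 154q^2 − 130qz + 79qy + 43q − 84z^2 − 172zy − 150z − 33y^2 − 71y − 36 = 14q(11q − 14z − 3y − 4) + (6z + 11y + 9)(11q − 14z − 3y − 4); both groups contain (11q − 14z − 3y − 4), giving (14q + 6z + 11y + 9)(11q − 14z − 3y − 4).

(11q − 14z − 3y − 4)(14q + 6z + 11y + 9)(9q − 4z − 12y)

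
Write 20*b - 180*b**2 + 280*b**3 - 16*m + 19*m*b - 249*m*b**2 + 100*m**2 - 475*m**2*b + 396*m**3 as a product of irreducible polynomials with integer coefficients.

Group: 4*m*(99*m**2 + 5*m*b + 25*m - 56*b**2 + 36*b - 4) - 5*b*(99*m**2 + 5*m*b + 25*m - 56*b**2 + 36*b - 4); both groups contain (99*m**2 + 5*m*b + 25*m - 56*b**2 + 36*b - 4), so (4*m - 5*b) is a factor with cofactor 99*m**2 + 5*m*b + 25*m - 56*b**2 + 36*b - 4.
The cofactor groups again: 99*m**2 + 5*m*b + 25*m - 56*b**2 + 36*b - 4 = 11*m*(9*m + 7*b - 1) + (-8*b + 4)*(9*m + 7*b - 1); both groups contain (9*m + 7*b - 1), giving (11*m - 8*b + 4)*(9*m + 7*b - 1).

(4*m - 5*b)*(11*m - 8*b + 4)*(9*m + 7*b - 1)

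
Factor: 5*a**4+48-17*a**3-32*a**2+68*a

Testing divisors of the constant over divisors of the leading coefficient, a = -2 is a root, so (a+2) divides it; the quotient is 5*a**3-27*a**2+22*a+24.
Next, a = -3/5 is a root, so (5*a+3) is a factor; dividing leaves a**2-6*a+8.
The remaining quadratic factors as (a-4)(a-2).

(5*a+3)*(a+2)*(a-2)*(a-4)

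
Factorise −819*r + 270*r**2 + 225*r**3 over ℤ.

9*r*(5*r + 13)*(5*r − 7)

Pull out the common factor 9*r, then factor the remaining trinomial.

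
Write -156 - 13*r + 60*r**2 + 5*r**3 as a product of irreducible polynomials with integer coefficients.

Group as (5*r**3 - 13*r) + (60*r**2 - 156) = r*(5*r**2 - 13) + 12*(5*r**2 - 13).
Both groups share the factor (5*r**2 - 13).

(r + 12)*(5*r**2 - 13)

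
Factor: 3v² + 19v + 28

(3v + 7)(v + 4)

Need a pair with product 3·28 = 84 and sum 19: that's 7 and 12.
Split the middle term: 3v² + 7v + 12v + 28 = v(3v + 7) + 4(3v + 7).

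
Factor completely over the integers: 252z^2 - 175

7(6z + 5)(6z - 5)

Pull out the common factor 7; 36z^2 - 25 is a difference of squares.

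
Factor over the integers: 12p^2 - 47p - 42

(3p - 14)(4p + 3)

Need a pair with product 12·(-42) = -504 and sum -47: that's -56 and 9.
Split the middle term: 12p^2 - 56p + 9p - 42 = 4p(3p - 14) + 3(3p - 14).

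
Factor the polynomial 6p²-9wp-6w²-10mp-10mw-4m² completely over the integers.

Group: -2m(2m+3w+6p) + (-2w+p)(2m+3w+6p); both groups contain (2m+3w+6p).

-(2m+3w+6p)(2m+2w-p)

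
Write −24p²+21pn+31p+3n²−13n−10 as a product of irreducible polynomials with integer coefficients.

Group: −3p(8p+n−5) + (3n+2)(8p+n−5); both groups contain (8p+n−5).

−(3p−3n−2)(8p+n−5)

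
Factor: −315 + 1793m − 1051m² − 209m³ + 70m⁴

(2m + 7)(5m − 1)(7m − 9)(m − 5)

By the rational root theorem, m = −7/2 is a root, giving the factor (2m + 7) and quotient 35m³ − 227m² + 269m − 45.
Then m = 9/7 is a root, so (7m − 9) divides it; the quotient is 5m² − 26m + 5.
The remaining quadratic factors as (5m − 1)(m − 5).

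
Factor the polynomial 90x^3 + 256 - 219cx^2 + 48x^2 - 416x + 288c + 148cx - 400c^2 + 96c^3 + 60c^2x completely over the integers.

(3c + 6x - 8)(4c - 3x - 8)(8c - 5x + 4)

Group: 4c(24c^2 + 33cx - 52c - 30x^2 + 64x - 32) + (-3x - 8)(24c^2 + 33cx - 52c - 30x^2 + 64x - 32); both groups contain (24c^2 + 33cx - 52c - 30x^2 + 64x - 32), so (4c - 3x - 8) is a factor with cofactor 24c^2 + 33cx - 52c - 30x^2 + 64x - 32.
The cofactor groups again: 24c^2 + 33cx - 52c - 30x^2 + 64x - 32 = 8c(3c + 6x - 8) + (-5x + 4)(3c + 6x - 8); both groups contain (3c + 6x - 8), giving (8c - 5x + 4)(3c + 6x - 8).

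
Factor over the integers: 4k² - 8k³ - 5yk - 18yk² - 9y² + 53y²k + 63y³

(9y - 4k)(7y + 2k - 1)(y + k)

Group: y(63y² - 10yk - 9y - 8k² + 4k) + k(63y² - 10yk - 9y - 8k² + 4k); both groups contain (63y² - 10yk - 9y - 8k² + 4k), so (y + k) is a factor with cofactor 63y² - 10yk - 9y - 8k² + 4k.
The cofactor groups again: 63y² - 10yk - 9y - 8k² + 4k = 9y(7y + 2k - 1) - 4k(7y + 2k - 1); both groups contain (7y + 2k - 1), giving (9y - 4k)(7y + 2k - 1).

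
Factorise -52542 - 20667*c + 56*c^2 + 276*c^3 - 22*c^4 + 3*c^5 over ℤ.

Trying the rational-root candidates, c = 9 is a root, giving the factor (c - 9) and quotient 3*c^4 + 5*c^3 + 321*c^2 + 2945*c + 5838.
Next, c = -3 is a root, giving the factor (c + 3) and quotient 3*c^3 - 4*c^2 + 333*c + 1946.
Continuing, c = -14/3 is a root, so (3*c + 14) divides it; the quotient is c^2 - 6*c + 139.
The quadratic c^2 - 6*c + 139 has discriminant -520 < 0 and is irreducible over ℤ.

(3*c + 14)*(c + 3)*(c - 9)*(c^2 - 6*c + 139)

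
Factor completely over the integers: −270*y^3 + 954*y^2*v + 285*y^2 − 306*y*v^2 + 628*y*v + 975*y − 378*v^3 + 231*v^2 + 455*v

−(2*y − 6*v − 5)*(9*y − 9*v + 13)*(15*y + 7*v)

Group: 15*y*(−18*y^2 + 72*y*v + 19*y − 54*v^2 + 33*v + 65) + 7*v*(−18*y^2 + 72*y*v + 19*y − 54*v^2 + 33*v + 65); both groups contain (−18*y^2 + 72*y*v + 19*y − 54*v^2 + 33*v + 65), so (15*y + 7*v) is a factor with cofactor −18*y^2 + 72*y*v + 19*y − 54*v^2 + 33*v + 65.
The cofactor groups again: −18*y^2 + 72*y*v + 19*y − 54*v^2 + 33*v + 65 = −9*y*(2*y − 6*v − 5) + (9*v − 13)*(2*y − 6*v − 5); both groups contain (2*y − 6*v − 5), giving −(9*y − 9*v + 13)*(2*y − 6*v − 5).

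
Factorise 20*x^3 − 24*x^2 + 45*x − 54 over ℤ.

(5*x − 6)*(4*x^2 + 9)

Group as (20*x^3 + 45*x) + (−24*x^2 − 54) = 5*x*(4*x^2 + 9) − 6*(4*x^2 + 9).
Both groups share the factor (4*x^2 + 9).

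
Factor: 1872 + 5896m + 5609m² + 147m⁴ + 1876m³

(3m + 4)(7m + 13)(7m + 4)(m + 9)

By the rational root theorem, m = −9 is a root, so (m + 9) divides it; the quotient is 147m³ + 553m² + 632m + 208.
Continuing, m = −4/3 is a root, so (3m + 4) divides it; the quotient is 49m² + 119m + 52.
The remaining quadratic factors as (7m + 4)(7m + 13).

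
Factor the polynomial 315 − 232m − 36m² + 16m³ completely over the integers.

Among the possible rational roots, m = −7/2 is a root, giving the factor (2m + 7) and quotient 8m² − 46m + 45.
The remaining quadratic factors as (2m − 9)(4m − 5).

(2m + 7)(2m − 9)(4m − 5)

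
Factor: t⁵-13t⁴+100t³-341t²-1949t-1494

(t+1)(t+2)(t-9)(t²-7t+83)

Among the possible rational roots, t = -2 is a root, so (t+2) is a factor; dividing leaves t⁴-15t³+130t²-601t-747.
Then t = -1 is a root, so (t+1) is a factor; dividing leaves t³-16t²+146t-747.
Next, t = 9 is a root, so (t-9) is a factor; dividing leaves t²-7t+83.
The quadratic t²-7t+83 has discriminant -283 < 0 and is irreducible over ℤ.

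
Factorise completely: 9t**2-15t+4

(3t-1)(3t-4)

Need a pair with product 9·4 = 36 and sum -15: that's -3 and -12.
Split the middle term: 9t**2-3t - 12t+4 = 3t(3t-1) - 4(3t-1).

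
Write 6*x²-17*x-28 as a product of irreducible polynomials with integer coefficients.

Need a pair with product 6·(-28) = -168 and sum -17: that's 7 and -24.
Split the middle term: 6*x²+7*x - 24*x-28 = x*(6*x+7) - 4*(6*x+7).

(6*x+7)*(x-4)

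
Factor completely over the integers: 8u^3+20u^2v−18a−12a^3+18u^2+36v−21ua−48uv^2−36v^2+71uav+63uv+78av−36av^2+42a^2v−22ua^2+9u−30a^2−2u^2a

(u−2a+4v)(2u+2a−3v+3)(4u+3a+3)

Group: u(8u^2+14ua−12uv+18u+6a^2−9av+15a−9v+9) + (−2a+4v)(8u^2+14ua−12uv+18u+6a^2−9av+15a−9v+9); both groups contain (8u^2+14ua−12uv+18u+6a^2−9av+15a−9v+9), so (u−2a+4v) is a factor with cofactor 8u^2+14ua−12uv+18u+6a^2−9av+15a−9v+9.
The cofactor groups again: 8u^2+14ua−12uv+18u+6a^2−9av+15a−9v+9 = 2u(4u+3a+3) + (2a−3v+3)(4u+3a+3); both groups contain (4u+3a+3), giving (2u+2a−3v+3)(4u+3a+3).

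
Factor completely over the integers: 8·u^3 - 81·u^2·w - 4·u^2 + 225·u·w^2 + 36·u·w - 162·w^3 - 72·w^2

Group: u·(8·u^2 - 57·u·w - 4·u + 54·w^2 + 24·w) - 3·w·(8·u^2 - 57·u·w - 4·u + 54·w^2 + 24·w); both groups contain (8·u^2 - 57·u·w - 4·u + 54·w^2 + 24·w), so (u - 3·w) is a factor with cofactor 8·u^2 - 57·u·w - 4·u + 54·w^2 + 24·w.
The cofactor groups again: 8·u^2 - 57·u·w - 4·u + 54·w^2 + 24·w = u·(8·u - 9·w - 4) - 6·w·(8·u - 9·w - 4); both groups contain (8·u - 9·w - 4), giving (u - 6·w)·(8·u - 9·w - 4).

(8·u - 9·w - 4)·(u - 3·w)·(u - 6·w)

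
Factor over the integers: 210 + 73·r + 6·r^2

(2·r + 15)·(3·r + 14)

Need a pair with product 6·210 = 1260 and sum 73: that's 28 and 45.
Split the middle term: 6·r^2 + 28·r + 45·r + 210 = 2·r·(3·r + 14) + 15·(3·r + 14).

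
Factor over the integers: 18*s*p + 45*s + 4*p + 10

Group as (18*s*p + 45*s) + (4*p + 10) = 9*s*(2*p + 5) + 2*(2*p + 5).
Both groups share the factor (2*p + 5).

(2*p + 5)*(9*s + 2)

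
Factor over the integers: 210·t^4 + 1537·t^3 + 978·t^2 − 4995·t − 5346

Among the possible rational roots, t = 9/5 is a root, so (5·t − 9) is a factor; dividing leaves 42·t^3 + 383·t^2 + 885·t + 594.
Continuing, t = −6 is a root, so (t + 6) is a factor; dividing leaves 42·t^2 + 131·t + 99.
The remaining quadratic factors as (7·t + 9)(6·t + 11).

(5·t − 9)·(6·t + 11)·(7·t + 9)·(t + 6)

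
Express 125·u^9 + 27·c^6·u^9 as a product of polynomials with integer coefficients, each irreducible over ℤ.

Every term has a factor of u^9; factoring it out leaves 27·c^6 + 125.
Recognize a sum of cubes with the parts 5 and 3·c^2.

u^9·(3·c^2 + 5)·(9·c^4 − 15·c^2 + 25)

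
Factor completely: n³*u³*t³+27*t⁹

t³*(n*u+3*t²)*(n²*u²-3*n*u*t²+9*t⁴)

Pull out the common factor t³, leaving n³*u³+27*t⁶.
Recognize a sum of cubes with the parts n*u and 3*t².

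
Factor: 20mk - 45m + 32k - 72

Group as (20mk - 45m) + (32k - 72) = 5m(4k - 9) + 8(4k - 9).
Both groups share the factor (4k - 9).

(4k - 9)(5m + 8)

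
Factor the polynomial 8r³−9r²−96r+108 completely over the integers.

Group as (8r³−96r) + (−9r²+108) = 8r(r²−12) − 9(r²−12).
Both groups share the factor (r²−12).

(8r−9)(r²−12)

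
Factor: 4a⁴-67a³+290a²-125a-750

(4a+5)(a-10)(a-3)(a-5)

Testing divisors of the constant over divisors of the leading coefficient, a = 3 is a root, so (a-3) is a factor; dividing leaves 4a³-55a²+125a+250.
Then a = -5/4 is a root, giving the factor (4a+5) and quotient a²-15a+50.
The remaining quadratic factors as (a-10)(a-5).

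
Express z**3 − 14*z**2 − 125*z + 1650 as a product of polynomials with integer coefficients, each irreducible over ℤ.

(z + 11)*(z − 10)*(z − 15)

Among the possible rational roots, z = 15 is a root, so (z − 15) is a factor; dividing leaves z**2 + z − 110.
The remaining quadratic factors as (z + 11)(z − 10).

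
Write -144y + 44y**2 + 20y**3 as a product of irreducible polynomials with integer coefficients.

Pull out the common factor 4y, then factor the remaining trinomial.

4y(5y - 9)(y + 4)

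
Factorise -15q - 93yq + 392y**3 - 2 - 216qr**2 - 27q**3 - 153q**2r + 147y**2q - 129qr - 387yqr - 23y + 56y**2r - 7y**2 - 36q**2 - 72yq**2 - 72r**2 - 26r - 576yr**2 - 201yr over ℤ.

(7y - 3q - 8r - 2)(8y + 3q + 1)(7y + 3q + 9r + 1)

Group: 8y(49y**2 + 7yr - 7y - 9q**2 - 51qr - 9q - 72r**2 - 26r - 2) + (3q + 1)(49y**2 + 7yr - 7y - 9q**2 - 51qr - 9q - 72r**2 - 26r - 2); both groups contain (49y**2 + 7yr - 7y - 9q**2 - 51qr - 9q - 72r**2 - 26r - 2), so (8y + 3q + 1) is a factor with cofactor 49y**2 + 7yr - 7y - 9q**2 - 51qr - 9q - 72r**2 - 26r - 2.
The cofactor groups again: 49y**2 + 7yr - 7y - 9q**2 - 51qr - 9q - 72r**2 - 26r - 2 = 7y(7y + 3q + 9r + 1) + (-3q - 8r - 2)(7y + 3q + 9r + 1); both groups contain (7y + 3q + 9r + 1), giving (7y - 3q - 8r - 2)(7y + 3q + 9r + 1).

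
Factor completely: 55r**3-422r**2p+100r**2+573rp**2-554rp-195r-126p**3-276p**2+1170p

Group: r(55r**2-92rp+100r+21p**2+46p-195) - 6p(55r**2-92rp+100r+21p**2+46p-195); both groups contain (55r**2-92rp+100r+21p**2+46p-195), so (r-6p) is a factor with cofactor 55r**2-92rp+100r+21p**2+46p-195.
The cofactor groups again: 55r**2-92rp+100r+21p**2+46p-195 = 11r(5r-7p+15) + (-3p-13)(5r-7p+15); both groups contain (5r-7p+15), giving (11r-3p-13)(5r-7p+15).

(11r-3p-13)(r-6p)(5r-7p+15)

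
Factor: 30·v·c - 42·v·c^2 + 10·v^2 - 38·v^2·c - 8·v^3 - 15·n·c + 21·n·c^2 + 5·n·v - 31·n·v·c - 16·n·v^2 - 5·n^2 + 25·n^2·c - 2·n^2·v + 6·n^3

Group: n·(6·n^2 - 8·n·v + 7·n·c - 5·n - 8·v^2 - 14·v·c + 10·v) + (v + 3·c)·(6·n^2 - 8·n·v + 7·n·c - 5·n - 8·v^2 - 14·v·c + 10·v); both groups contain (6·n^2 - 8·n·v + 7·n·c - 5·n - 8·v^2 - 14·v·c + 10·v), so (n + v + 3·c) is a factor with cofactor 6·n^2 - 8·n·v + 7·n·c - 5·n - 8·v^2 - 14·v·c + 10·v.
The cofactor groups again: 6·n^2 - 8·n·v + 7·n·c - 5·n - 8·v^2 - 14·v·c + 10·v = 6·n·(n - 2·v) + (4·v + 7·c - 5)·(n - 2·v); both groups contain (n - 2·v), giving (6·n + 4·v + 7·c - 5)·(n - 2·v).

(n + v + 3·c)·(6·n + 4·v + 7·c - 5)·(n - 2·v)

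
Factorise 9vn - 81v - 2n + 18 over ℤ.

(9v - 2)(n - 9)

Group as (9vn - 81v) + (-2n + 18) = 9v(n - 9) - 2(n - 9).
Both groups share the factor (n - 9).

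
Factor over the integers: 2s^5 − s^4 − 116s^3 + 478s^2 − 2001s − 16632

Trying the rational-root candidates, s = −7/2 is a root, so (2s + 7) divides it; the quotient is s^4 − 4s^3 − 44s^2 + 393s − 2376.
Continuing, s = 8 is a root, so (s − 8) divides it; the quotient is s^3 + 4s^2 − 12s + 297.
Then s = −9 is a root, so (s + 9) divides it; the quotient is s^2 − 5s + 33.
The quadratic s^2 − 5s + 33 has discriminant −107 < 0 and is irreducible over ℤ.

(2s + 7)(s + 9)(s − 8)(s^2 − 5s + 33)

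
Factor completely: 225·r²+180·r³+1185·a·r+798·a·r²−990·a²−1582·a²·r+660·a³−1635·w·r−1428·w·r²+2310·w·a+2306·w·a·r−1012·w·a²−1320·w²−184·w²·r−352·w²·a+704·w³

Group: 8·w·(88·w²+22·w·a−12·w·r−165·w−110·a²+282·a·r+165·a−180·r²−225·r) + (−6·a−r)·(88·w²+22·w·a−12·w·r−165·w−110·a²+282·a·r+165·a−180·r²−225·r); both groups contain (88·w²+22·w·a−12·w·r−165·w−110·a²+282·a·r+165·a−180·r²−225·r), so (8·w−6·a−r) is a factor with cofactor 88·w²+22·w·a−12·w·r−165·w−110·a²+282·a·r+165·a−180·r²−225·r.
The cofactor groups again: 88·w²+22·w·a−12·w·r−165·w−110·a²+282·a·r+165·a−180·r²−225·r = 11·w·(8·w+10·a−12·r−15) + (−11·a+15·r)·(8·w+10·a−12·r−15); both groups contain (8·w+10·a−12·r−15), giving (11·w−11·a+15·r)·(8·w+10·a−12·r−15).

(11·w−11·a+15·r)·(8·w−6·a−r)·(8·w+10·a−12·r−15)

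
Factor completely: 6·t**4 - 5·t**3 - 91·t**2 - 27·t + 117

(2·t + 3)·(3·t - 13)·(t + 3)·(t - 1)

By the rational root theorem, t = -3 is a root, so (t + 3) divides it; the quotient is 6·t**3 - 23·t**2 - 22·t + 39.
Continuing, t = -3/2 is a root, so (2·t + 3) divides it; the quotient is 3·t**2 - 16·t + 13.
The remaining quadratic factors as (t - 1)(3·t - 13).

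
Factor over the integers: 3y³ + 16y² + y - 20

Among the possible rational roots, y = -4/3 is a root, so (3y + 4) divides it; the quotient is y² + 4y - 5.
The remaining quadratic factors as (y + 5)(y - 1).

(3y + 4)(y + 5)(y - 1)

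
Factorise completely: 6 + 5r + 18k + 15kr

Group as (15kr + 18k) + (5r + 6) = 3k(5r + 6) + (5r + 6).
Both groups share the factor (5r + 6).

(3k + 1)(5r + 6)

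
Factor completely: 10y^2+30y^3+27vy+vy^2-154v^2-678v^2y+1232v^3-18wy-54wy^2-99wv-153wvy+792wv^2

(11v+2y)(9w+14v-5y)(8v-3y-1)

Group: 9w(88v^2-17vy-11v-6y^2-2y) + (14v-5y)(88v^2-17vy-11v-6y^2-2y); both groups contain (88v^2-17vy-11v-6y^2-2y), so (9w+14v-5y) is a factor with cofactor 88v^2-17vy-11v-6y^2-2y.
The cofactor groups again: 88v^2-17vy-11v-6y^2-2y = 8v(11v+2y) + (-3y-1)(11v+2y); both groups contain (11v+2y), giving (8v-3y-1)(11v+2y).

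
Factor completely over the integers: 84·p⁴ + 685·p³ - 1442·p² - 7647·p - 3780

(3·p + 7)·(4·p - 15)·(7·p + 4)·(p + 9)

Among the possible rational roots, p = 15/4 is a root, so (4·p - 15) is a factor; dividing leaves 21·p³ + 250·p² + 577·p + 252.
Next, p = -4/7 is a root, giving the factor (7·p + 4) and quotient 3·p² + 34·p + 63.
The remaining quadratic factors as (p + 9)(3·p + 7).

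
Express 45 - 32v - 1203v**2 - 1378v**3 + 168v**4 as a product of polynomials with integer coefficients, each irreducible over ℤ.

(4v + 1)(6v - 1)(7v + 5)(v - 9)

By the rational root theorem, v = -1/4 is a root, so (4v + 1) is a factor; dividing leaves 42v**3 - 355v**2 - 212v + 45.
Then v = 1/6 is a root, giving the factor (6v - 1) and quotient 7v**2 - 58v - 45.
The remaining quadratic factors as (7v + 5)(v - 9).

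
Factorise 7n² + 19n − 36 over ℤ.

(7n − 9)(n + 4)

Need a pair with product 7·(−36) = −252 and sum 19: that's −9 and 28.
Split the middle term: 7n² − 9n + 28n − 36 = n(7n − 9) + 4(7n − 9).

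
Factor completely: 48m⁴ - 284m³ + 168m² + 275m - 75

(2m - 3)(4m - 1)(6m + 5)(m - 5)

Among the possible rational roots, m = 1/4 is a root, so (4m - 1) divides it; the quotient is 12m³ - 68m² + 25m + 75.
Next, m = -5/6 is a root, so (6m + 5) divides it; the quotient is 2m² - 13m + 15.
The remaining quadratic factors as (m - 5)(2m - 3).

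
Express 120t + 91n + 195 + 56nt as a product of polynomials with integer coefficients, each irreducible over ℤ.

(7n + 15)(8t + 13)

Group as (56nt + 91n) + (120t + 195) = 7n(8t + 13) + 15(8t + 13).
Both groups share the factor (8t + 13).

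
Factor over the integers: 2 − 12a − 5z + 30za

(5z − 2)(6a − 1)

Group as (30za − 5z) + (−12a + 2) = 5z(6a − 1) − 2(6a − 1).
Both groups share the factor (6a − 1).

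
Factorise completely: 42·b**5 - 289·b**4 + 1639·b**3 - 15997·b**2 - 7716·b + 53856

By the rational root theorem, b = -11/6 is a root, so (6·b + 11) is a factor; dividing leaves 7·b**4 - 61·b**3 + 385·b**2 - 3372·b + 4896.
Continuing, b = 8 is a root, so (b - 8) is a factor; dividing leaves 7·b**3 - 5·b**2 + 345·b - 612.
Next, b = 12/7 is a root, giving the factor (7·b - 12) and quotient b**2 + b + 51.
The quadratic b**2 + b + 51 has discriminant -203 < 0 and is irreducible over ℤ.

(6·b + 11)·(7·b - 12)·(b - 8)·(b**2 + b + 51)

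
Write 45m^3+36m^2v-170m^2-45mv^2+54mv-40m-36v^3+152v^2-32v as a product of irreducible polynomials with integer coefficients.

(5m+4v)(9m-9v+2)(m+v-4)

Group: m(45m^2-9mv+10m-36v^2+8v) + (v-4)(45m^2-9mv+10m-36v^2+8v); both groups contain (45m^2-9mv+10m-36v^2+8v), so (m+v-4) is a factor with cofactor 45m^2-9mv+10m-36v^2+8v.
The cofactor groups again: 45m^2-9mv+10m-36v^2+8v = 5m(9m-9v+2) + 4v(9m-9v+2); both groups contain (9m-9v+2), giving (5m+4v)(9m-9v+2).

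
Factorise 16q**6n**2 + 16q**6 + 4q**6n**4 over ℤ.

Every term has a factor of 4q**6; factoring it out leaves n**4 + 4n**2 + 4.
Recognize a perfect-square trinomial with the parts n**2 and 2.

4q**6(n**2 + 2)**2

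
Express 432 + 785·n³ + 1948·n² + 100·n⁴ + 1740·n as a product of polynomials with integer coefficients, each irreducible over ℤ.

(4·n + 9)·(5·n + 2)·(5·n + 6)·(n + 4)

Among the possible rational roots, n = -2/5 is a root, so (5·n + 2) divides it; the quotient is 20·n³ + 149·n² + 330·n + 216.
Then n = -6/5 is a root, so (5·n + 6) is a factor; dividing leaves 4·n² + 25·n + 36.
The remaining quadratic factors as (n + 4)(4·n + 9).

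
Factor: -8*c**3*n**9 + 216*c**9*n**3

8*c**3*n**3*(3*c**2 - n**2)*(9*c**4 + 3*c**2*n**2 + n**4)

Every term has a factor of 8*c**3*n**3; factoring it out leaves 27*c**6 - n**6.
Recognize a difference of cubes with the parts 3*c**2 and n**2.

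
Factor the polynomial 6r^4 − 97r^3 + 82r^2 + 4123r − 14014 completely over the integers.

(2r + 13)(3r − 14)(r − 11)(r − 7)

Among the possible rational roots, r = −13/2 is a root, so (2r + 13) divides it; the quotient is 3r^3 − 68r^2 + 483r − 1078.
Continuing, r = 11 is a root, so (r − 11) is a factor; dividing leaves 3r^2 − 35r + 98.
The remaining quadratic factors as (r − 7)(3r − 14).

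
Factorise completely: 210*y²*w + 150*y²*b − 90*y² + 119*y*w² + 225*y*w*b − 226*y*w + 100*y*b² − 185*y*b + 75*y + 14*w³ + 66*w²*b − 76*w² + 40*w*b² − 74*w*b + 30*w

Group: 6*y*(35*y*w + 25*y*b − 15*y + 14*w² + 10*w*b − 6*w) + (w + 4*b − 5)*(35*y*w + 25*y*b − 15*y + 14*w² + 10*w*b − 6*w); both groups contain (35*y*w + 25*y*b − 15*y + 14*w² + 10*w*b − 6*w), so (6*y + w + 4*b − 5) is a factor with cofactor 35*y*w + 25*y*b − 15*y + 14*w² + 10*w*b − 6*w.
The cofactor groups again: 35*y*w + 25*y*b − 15*y + 14*w² + 10*w*b − 6*w = 7*w*(5*y + 2*w) + (5*b − 3)*(5*y + 2*w); both groups contain (5*y + 2*w), giving (7*w + 5*b − 3)*(5*y + 2*w).

(5*y + 2*w)*(6*y + w + 4*b − 5)*(7*w + 5*b − 3)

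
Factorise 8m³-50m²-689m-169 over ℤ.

Testing divisors of the constant over divisors of the leading coefficient, m = -1/4 is a root, giving the factor (4m+1) and quotient 2m²-13m-169.
The remaining quadratic factors as (2m+13)(m-13).

(2m+13)(4m+1)(m-13)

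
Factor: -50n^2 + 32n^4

2n^2(4n + 5)(4n - 5)

Every term has a factor of 2n^2. Then 16n^2 - 25 = (4n)² − (5)².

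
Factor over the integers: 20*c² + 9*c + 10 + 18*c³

(9*c + 10)*(2*c² + 1)

Group as (18*c³ + 9*c) + (20*c² + 10) = 9*c*(2*c² + 1) + 10*(2*c² + 1).
Both groups share the factor (2*c² + 1).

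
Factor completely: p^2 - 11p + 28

(p - 4)(p - 7)

Two integers with product 28 and sum -11 are -4 and -7.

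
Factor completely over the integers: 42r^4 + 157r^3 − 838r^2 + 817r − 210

Trying the rational-root candidates, r = 2 is a root, so (r − 2) is a factor; dividing leaves 42r^3 + 241r^2 − 356r + 105.
Then r = −7 is a root, so (r + 7) is a factor; dividing leaves 42r^2 − 53r + 15.
The remaining quadratic factors as (6r − 5)(7r − 3).

(6r − 5)(7r − 3)(r + 7)(r − 2)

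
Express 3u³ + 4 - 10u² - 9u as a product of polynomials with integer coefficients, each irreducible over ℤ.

Among the possible rational roots, u = 4 is a root, giving the factor (u - 4) and quotient 3u² + 2u - 1.
The remaining quadratic factors as (3u - 1)(u + 1).

(3u - 1)(u + 1)(u - 4)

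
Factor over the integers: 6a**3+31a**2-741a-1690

(6a+13)(a+13)(a-10)

Among the possible rational roots, a = -13 is a root, so (a+13) is a factor; dividing leaves 6a**2-47a-130.
The remaining quadratic factors as (a-10)(6a+13).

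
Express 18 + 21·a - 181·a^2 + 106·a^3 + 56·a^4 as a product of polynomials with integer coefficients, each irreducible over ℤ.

By the rational root theorem, a = 6/7 is a root, so (7·a - 6) divides it; the quotient is 8·a^3 + 22·a^2 - 7·a - 3.
Next, a = -1/4 is a root, giving the factor (4·a + 1) and quotient 2·a^2 + 5·a - 3.
The remaining quadratic factors as (2·a - 1)(a + 3).

(2·a - 1)·(4·a + 1)·(7·a - 6)·(a + 3)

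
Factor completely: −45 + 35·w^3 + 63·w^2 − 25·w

Group as (35·w^3 − 25·w) + (63·w^2 − 45) = 5·w·(7·w^2 − 5) + 9·(7·w^2 − 5).
Both groups share the factor (7·w^2 − 5).

(5·w + 9)·(7·w^2 − 5)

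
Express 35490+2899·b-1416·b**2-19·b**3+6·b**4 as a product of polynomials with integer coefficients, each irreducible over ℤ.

(2·b-13)·(3·b+13)·(b+14)·(b-15)

Trying the rational-root candidates, b = -13/3 is a root, so (3·b+13) is a factor; dividing leaves 2·b**3-15·b**2-407·b+2730.
Next, b = 15 is a root, so (b-15) is a factor; dividing leaves 2·b**2+15·b-182.
The remaining quadratic factors as (b+14)(2·b-13).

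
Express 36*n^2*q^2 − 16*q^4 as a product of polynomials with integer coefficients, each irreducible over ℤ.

Pull out the common factor 4*q^2; 9*n^2 − 4*q^2 is a difference of squares.

4*q^2*(3*n + 2*q)*(3*n − 2*q)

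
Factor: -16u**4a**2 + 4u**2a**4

-4a**2u**2(2u - a)(2u + a)

Factor out 4u**2a**2 first: what remains is -4u**2 + a**2.
Recognize a difference of squares with the parts a and 2u.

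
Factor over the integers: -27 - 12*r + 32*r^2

Need a pair with product 32·(-27) = -864 and sum -12: that's 24 and -36.
Split the middle term: 32*r^2 + 24*r - 36*r - 27 = 8*r*(4*r + 3) - 9*(4*r + 3).

(4*r + 3)*(8*r - 9)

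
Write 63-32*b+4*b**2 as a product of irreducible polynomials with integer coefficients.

(2*b-7)*(2*b-9)

Need a pair with product 4·63 = 252 and sum -32: that's -18 and -14.
Split the middle term: 4*b**2-18*b - 14*b+63 = 2*b*(2*b-9) - 7*(2*b-9).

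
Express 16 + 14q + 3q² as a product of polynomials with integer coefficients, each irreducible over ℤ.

(3q + 8)(q + 2)

Need a pair with product 3·16 = 48 and sum 14: that's 8 and 6.
Split the middle term: 3q² + 8q + 6q + 16 = q(3q + 8) + 2(3q + 8).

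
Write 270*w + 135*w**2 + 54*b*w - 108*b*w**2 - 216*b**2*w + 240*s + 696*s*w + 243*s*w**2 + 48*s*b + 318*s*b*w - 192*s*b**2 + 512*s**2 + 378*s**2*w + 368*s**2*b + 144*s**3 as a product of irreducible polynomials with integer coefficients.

(9*s - 4*b + 5)*(2*s + 6*b + 3*w + 6)*(8*s + 9*w)

Group: 9*s*(16*s**2 + 48*s*b + 42*s*w + 48*s + 54*b*w + 27*w**2 + 54*w) + (-4*b + 5)*(16*s**2 + 48*s*b + 42*s*w + 48*s + 54*b*w + 27*w**2 + 54*w); both groups contain (16*s**2 + 48*s*b + 42*s*w + 48*s + 54*b*w + 27*w**2 + 54*w), so (9*s - 4*b + 5) is a factor with cofactor 16*s**2 + 48*s*b + 42*s*w + 48*s + 54*b*w + 27*w**2 + 54*w.
The cofactor groups again: 16*s**2 + 48*s*b + 42*s*w + 48*s + 54*b*w + 27*w**2 + 54*w = 2*s*(8*s + 9*w) + (6*b + 3*w + 6)*(8*s + 9*w); both groups contain (8*s + 9*w), giving (2*s + 6*b + 3*w + 6)*(8*s + 9*w).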